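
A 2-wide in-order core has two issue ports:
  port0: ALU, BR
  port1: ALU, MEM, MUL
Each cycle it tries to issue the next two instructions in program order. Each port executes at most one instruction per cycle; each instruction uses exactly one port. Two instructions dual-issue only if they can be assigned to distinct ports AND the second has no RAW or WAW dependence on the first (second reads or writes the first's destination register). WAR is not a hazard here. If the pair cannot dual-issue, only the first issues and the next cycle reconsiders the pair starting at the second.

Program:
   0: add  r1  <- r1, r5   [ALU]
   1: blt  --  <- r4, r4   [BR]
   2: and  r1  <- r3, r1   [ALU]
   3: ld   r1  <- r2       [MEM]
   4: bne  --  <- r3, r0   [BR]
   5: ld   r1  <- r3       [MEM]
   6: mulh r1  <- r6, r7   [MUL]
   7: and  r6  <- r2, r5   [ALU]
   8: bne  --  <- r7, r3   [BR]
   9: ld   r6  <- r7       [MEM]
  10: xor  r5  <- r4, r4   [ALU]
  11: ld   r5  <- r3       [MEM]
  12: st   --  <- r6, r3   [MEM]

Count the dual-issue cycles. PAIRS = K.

PAIRS = 4

  cy0 -> i0/i1 (add/blt) 2-wide
  cy1 -> i2 (and) WAW r1
  cy2 -> i3/i4 (ld/bne) 2-wide
  cy3 -> i5 (ld) no-port MEM/MUL
  cy4 -> i6/i7 (mulh/and) 2-wide
  cy5 -> i8/i9 (bne/ld) 2-wide
  cy6 -> i10 (xor) WAW r5
  cy7 -> i11 (ld) no-port MEM/MEM
  cy8 -> i12 (st) tail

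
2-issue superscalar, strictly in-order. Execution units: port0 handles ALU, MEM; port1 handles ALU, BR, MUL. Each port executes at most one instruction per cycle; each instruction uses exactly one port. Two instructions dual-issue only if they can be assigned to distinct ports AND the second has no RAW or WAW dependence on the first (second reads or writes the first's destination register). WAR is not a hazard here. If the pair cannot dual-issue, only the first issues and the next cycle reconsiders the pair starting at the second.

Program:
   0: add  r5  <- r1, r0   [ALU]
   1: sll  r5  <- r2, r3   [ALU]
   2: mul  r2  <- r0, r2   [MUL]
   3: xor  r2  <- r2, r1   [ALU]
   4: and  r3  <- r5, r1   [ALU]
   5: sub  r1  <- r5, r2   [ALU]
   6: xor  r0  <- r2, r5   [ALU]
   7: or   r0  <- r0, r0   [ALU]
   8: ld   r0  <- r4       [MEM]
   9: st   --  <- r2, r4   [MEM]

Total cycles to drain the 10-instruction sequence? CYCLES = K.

#0 head=0: add i0 WAW r5
#1 head=1: sll mul i1+i2 2-wide
#2 head=3: xor and i3+i4 2-wide
#3 head=5: sub xor i5+i6 2-wide
#4 head=7: or i7 WAW r0
#5 head=8: ld i8 no-port MEM/MEM
#6 head=9: st i9 tail

CYCLES = 7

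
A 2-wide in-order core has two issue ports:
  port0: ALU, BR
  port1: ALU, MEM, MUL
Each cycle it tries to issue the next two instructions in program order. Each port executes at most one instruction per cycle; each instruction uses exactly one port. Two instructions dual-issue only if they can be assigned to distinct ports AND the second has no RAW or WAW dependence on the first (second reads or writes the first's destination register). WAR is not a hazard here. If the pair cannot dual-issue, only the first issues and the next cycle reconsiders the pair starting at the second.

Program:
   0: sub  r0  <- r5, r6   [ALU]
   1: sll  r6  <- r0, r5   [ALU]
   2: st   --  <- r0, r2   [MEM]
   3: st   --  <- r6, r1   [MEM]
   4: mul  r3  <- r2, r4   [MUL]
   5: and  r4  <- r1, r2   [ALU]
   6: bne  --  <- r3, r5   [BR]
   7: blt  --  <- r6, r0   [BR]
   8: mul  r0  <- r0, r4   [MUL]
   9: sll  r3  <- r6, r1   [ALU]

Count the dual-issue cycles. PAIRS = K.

PAIRS = 3

0. sub.ALU @i0  | RAW r0
1. sll.ALU st.MEM @i1+i2  | pair
2. st.MEM @i3  | no-port MEM/MUL
3. mul.MUL and.ALU @i4+i5  | pair
4. bne.BR @i6  | no-port BR/BR
5. blt.BR mul.MUL @i7+i8  | pair
6. sll.ALU @i9  | tail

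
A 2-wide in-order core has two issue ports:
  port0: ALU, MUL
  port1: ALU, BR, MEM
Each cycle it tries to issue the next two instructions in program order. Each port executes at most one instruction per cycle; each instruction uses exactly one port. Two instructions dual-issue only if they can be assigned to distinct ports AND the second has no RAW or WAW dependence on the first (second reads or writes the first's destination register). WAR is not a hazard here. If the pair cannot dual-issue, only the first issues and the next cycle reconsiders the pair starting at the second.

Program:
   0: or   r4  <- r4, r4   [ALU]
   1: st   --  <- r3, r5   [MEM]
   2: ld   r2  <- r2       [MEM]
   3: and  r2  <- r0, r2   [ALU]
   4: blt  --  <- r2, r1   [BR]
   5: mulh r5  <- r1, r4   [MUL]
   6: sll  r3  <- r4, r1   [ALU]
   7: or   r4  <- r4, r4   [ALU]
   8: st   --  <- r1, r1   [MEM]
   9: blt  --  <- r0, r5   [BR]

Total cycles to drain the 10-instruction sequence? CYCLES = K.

CYCLES = 7

#0 head=0: or;st i0,i1 2-wide
#1 head=2: ld i2 RAW+WAW r2
#2 head=3: and i3 RAW r2
#3 head=4: blt;mulh i4,i5 2-wide
#4 head=6: sll;or i6,i7 2-wide
#5 head=8: st i8 no-port MEM/BR
#6 head=9: blt i9 tail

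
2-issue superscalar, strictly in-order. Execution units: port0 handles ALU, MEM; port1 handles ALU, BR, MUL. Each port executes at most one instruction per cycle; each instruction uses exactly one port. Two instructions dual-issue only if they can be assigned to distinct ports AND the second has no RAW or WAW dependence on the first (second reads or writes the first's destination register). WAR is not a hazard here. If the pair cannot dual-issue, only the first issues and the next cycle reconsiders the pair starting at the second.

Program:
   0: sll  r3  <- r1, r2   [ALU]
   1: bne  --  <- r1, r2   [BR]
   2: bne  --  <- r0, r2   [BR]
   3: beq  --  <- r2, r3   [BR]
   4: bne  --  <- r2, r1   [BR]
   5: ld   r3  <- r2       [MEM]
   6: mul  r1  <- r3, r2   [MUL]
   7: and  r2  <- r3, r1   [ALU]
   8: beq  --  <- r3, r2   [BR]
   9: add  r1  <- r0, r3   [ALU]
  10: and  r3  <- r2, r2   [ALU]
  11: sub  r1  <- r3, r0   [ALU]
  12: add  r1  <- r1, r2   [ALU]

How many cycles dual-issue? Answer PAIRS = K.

PAIRS = 3

  cy0 -> i0+i1 (sll+bne) 2-wide
  cy1 -> i2 (bne) no-port BR/BR
  cy2 -> i3 (beq) no-port BR/BR
  cy3 -> i4+i5 (bne+ld) 2-wide
  cy4 -> i6 (mul) RAW r1
  cy5 -> i7 (and) RAW r2
  cy6 -> i8+i9 (beq+add) 2-wide
  cy7 -> i10 (and) RAW r3
  cy8 -> i11 (sub) RAW+WAW r1
  cy9 -> i12 (add) tail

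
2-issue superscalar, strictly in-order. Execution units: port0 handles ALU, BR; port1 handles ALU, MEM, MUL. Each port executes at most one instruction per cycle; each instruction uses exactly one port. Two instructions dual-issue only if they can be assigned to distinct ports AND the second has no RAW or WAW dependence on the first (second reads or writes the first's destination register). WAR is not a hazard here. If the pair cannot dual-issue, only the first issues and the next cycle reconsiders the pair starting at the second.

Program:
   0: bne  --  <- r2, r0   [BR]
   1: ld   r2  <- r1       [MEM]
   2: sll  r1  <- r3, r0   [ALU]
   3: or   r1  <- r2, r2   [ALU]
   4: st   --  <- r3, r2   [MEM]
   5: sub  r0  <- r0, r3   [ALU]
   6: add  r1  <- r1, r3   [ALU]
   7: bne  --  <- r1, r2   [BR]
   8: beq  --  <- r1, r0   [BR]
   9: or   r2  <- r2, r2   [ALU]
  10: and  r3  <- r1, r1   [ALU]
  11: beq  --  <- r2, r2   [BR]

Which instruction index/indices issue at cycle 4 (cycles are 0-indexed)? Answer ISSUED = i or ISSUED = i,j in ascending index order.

ISSUED = 7

0. bne.BR+ld.MEM @i0/i1  | 2-wide
1. sll.ALU @i2  | WAW r1
2. or.ALU+st.MEM @i3/i4  | 2-wide
3. sub.ALU+add.ALU @i5/i6  | 2-wide
4. bne.BR @i7  | no-port BR/BR
5. beq.BR+or.ALU @i8/i9  | 2-wide
6. and.ALU+beq.BR @i10/i11  | 2-wide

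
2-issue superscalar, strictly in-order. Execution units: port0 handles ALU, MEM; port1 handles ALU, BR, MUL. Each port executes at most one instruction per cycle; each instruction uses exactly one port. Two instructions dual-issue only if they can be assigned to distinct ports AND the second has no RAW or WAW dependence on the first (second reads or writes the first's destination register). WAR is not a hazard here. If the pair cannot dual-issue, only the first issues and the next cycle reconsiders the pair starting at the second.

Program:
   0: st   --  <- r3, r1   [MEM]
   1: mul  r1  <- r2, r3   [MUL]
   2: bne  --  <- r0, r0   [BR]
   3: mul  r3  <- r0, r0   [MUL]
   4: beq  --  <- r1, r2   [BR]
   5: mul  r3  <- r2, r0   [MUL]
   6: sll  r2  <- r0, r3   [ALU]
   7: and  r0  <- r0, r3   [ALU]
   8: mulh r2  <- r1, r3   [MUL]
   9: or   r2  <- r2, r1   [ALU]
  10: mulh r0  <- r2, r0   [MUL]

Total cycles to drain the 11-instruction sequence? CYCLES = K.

CYCLES = 9

c0: i0,i1 st/mul  2-wide
c1: i2 bne  no-port BR/MUL
c2: i3 mul  no-port MUL/BR
c3: i4 beq  no-port BR/MUL
c4: i5 mul  RAW r3
c5: i6,i7 sll/and  2-wide
c6: i8 mulh  RAW+WAW r2
c7: i9 or  RAW r2
c8: i10 mulh  tail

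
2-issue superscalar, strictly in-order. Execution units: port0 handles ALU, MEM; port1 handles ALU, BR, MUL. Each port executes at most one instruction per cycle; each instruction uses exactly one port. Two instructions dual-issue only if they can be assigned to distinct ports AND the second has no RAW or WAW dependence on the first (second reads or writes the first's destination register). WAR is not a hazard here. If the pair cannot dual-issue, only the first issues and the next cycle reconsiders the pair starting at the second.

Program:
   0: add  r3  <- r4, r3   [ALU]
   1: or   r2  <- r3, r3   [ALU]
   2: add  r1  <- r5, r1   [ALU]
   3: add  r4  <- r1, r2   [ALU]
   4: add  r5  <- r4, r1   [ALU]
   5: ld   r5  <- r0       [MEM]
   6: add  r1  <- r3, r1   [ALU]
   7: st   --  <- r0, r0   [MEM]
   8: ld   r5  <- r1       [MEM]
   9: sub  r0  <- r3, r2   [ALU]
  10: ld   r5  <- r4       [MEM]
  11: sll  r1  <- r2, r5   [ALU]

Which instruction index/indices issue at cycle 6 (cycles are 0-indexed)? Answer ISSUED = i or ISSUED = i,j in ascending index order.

ISSUED = 8,9

  cy0 -> i0 (add) RAW r3
  cy1 -> i1+i2 (or+add) pair
  cy2 -> i3 (add) RAW r4
  cy3 -> i4 (add) WAW r5
  cy4 -> i5+i6 (ld+add) pair
  cy5 -> i7 (st) no-port MEM/MEM
  cy6 -> i8+i9 (ld+sub) pair
  cy7 -> i10 (ld) RAW r5
  cy8 -> i11 (sll) tail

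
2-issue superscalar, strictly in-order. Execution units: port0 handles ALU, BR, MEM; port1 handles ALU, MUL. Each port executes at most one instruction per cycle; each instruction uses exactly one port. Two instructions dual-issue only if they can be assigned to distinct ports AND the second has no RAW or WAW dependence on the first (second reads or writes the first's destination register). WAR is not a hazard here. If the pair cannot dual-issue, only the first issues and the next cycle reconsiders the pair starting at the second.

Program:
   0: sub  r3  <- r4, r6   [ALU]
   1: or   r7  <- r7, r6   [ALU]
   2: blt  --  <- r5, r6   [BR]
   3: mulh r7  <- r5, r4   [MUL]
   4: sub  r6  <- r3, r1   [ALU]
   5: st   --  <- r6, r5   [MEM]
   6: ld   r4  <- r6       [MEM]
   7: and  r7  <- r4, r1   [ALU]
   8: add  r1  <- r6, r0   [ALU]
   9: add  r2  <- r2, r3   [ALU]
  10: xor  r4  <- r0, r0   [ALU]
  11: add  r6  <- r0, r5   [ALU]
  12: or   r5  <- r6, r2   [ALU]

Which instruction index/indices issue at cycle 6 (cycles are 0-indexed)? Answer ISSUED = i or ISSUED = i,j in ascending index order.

ISSUED = 9,10

0. sub+or @i0&i1  | dual
1. blt+mulh @i2&i3  | dual
2. sub @i4  | RAW r6
3. st @i5  | no-port MEM/MEM
4. ld @i6  | RAW r4
5. and+add @i7&i8  | dual
6. add+xor @i9&i10  | dual
7. add @i11  | RAW r6
8. or @i12  | tail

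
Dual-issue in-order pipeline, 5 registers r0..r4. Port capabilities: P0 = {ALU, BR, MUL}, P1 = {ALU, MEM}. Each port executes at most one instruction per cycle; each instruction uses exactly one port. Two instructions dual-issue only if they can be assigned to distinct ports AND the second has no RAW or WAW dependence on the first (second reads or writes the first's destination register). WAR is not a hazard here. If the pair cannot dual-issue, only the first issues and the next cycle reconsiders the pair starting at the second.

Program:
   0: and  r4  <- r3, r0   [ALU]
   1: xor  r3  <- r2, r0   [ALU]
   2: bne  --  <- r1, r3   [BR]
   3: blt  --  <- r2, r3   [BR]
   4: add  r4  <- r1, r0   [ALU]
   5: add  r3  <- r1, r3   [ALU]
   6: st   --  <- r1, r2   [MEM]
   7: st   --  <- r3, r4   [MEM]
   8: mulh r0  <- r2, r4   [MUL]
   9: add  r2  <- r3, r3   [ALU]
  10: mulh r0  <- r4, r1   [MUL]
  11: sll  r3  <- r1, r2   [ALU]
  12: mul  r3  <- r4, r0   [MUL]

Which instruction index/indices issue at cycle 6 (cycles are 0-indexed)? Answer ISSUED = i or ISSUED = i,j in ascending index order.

0. and/xor @i0/i1  | pair
1. bne @i2  | no-port BR/BR
2. blt/add @i3/i4  | pair
3. add/st @i5/i6  | pair
4. st/mulh @i7/i8  | pair
5. add/mulh @i9/i10  | pair
6. sll @i11  | WAW r3
7. mul @i12  | tail

ISSUED = 11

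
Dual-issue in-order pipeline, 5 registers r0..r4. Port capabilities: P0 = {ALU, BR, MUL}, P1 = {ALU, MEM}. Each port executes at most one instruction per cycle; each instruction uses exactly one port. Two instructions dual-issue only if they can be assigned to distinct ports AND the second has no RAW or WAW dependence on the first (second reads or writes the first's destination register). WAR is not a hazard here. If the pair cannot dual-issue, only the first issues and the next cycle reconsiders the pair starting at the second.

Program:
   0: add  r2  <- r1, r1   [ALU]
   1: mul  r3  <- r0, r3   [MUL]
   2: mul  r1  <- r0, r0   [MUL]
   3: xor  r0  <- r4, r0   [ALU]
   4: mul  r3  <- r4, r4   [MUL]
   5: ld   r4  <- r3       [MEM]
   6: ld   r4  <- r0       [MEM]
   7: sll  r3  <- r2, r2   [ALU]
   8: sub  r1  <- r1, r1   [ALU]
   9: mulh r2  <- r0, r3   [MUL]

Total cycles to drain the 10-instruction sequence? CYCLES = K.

CYCLES = 6

#0 head=0: add.ALU;mul.MUL i0+i1 dual
#1 head=2: mul.MUL;xor.ALU i2+i3 dual
#2 head=4: mul.MUL i4 RAW r3
#3 head=5: ld.MEM i5 no-port MEM/MEM
#4 head=6: ld.MEM;sll.ALU i6+i7 dual
#5 head=8: sub.ALU;mulh.MUL i8+i9 dual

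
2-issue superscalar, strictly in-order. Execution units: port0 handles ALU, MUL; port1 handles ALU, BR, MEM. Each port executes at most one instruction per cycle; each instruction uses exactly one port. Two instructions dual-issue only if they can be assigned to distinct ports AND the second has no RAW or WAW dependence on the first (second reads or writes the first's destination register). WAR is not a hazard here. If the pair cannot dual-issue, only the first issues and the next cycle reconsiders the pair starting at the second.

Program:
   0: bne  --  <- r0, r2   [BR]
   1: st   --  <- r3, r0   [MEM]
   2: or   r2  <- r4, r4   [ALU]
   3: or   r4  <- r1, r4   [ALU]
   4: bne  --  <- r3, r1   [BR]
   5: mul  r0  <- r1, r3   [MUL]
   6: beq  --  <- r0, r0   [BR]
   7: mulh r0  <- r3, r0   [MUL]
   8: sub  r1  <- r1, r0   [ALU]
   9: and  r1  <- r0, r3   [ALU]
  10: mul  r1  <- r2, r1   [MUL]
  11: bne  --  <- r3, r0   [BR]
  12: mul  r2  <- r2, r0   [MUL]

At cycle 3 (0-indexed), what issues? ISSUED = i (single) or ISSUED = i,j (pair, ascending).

  cy0 -> i0 (bne.BR) no-port BR/MEM
  cy1 -> i1+i2 (st.MEM+or.ALU) pair
  cy2 -> i3+i4 (or.ALU+bne.BR) pair
  cy3 -> i5 (mul.MUL) RAW r0
  cy4 -> i6+i7 (beq.BR+mulh.MUL) pair
  cy5 -> i8 (sub.ALU) WAW r1
  cy6 -> i9 (and.ALU) RAW+WAW r1
  cy7 -> i10+i11 (mul.MUL+bne.BR) pair
  cy8 -> i12 (mul.MUL) tail

ISSUED = 5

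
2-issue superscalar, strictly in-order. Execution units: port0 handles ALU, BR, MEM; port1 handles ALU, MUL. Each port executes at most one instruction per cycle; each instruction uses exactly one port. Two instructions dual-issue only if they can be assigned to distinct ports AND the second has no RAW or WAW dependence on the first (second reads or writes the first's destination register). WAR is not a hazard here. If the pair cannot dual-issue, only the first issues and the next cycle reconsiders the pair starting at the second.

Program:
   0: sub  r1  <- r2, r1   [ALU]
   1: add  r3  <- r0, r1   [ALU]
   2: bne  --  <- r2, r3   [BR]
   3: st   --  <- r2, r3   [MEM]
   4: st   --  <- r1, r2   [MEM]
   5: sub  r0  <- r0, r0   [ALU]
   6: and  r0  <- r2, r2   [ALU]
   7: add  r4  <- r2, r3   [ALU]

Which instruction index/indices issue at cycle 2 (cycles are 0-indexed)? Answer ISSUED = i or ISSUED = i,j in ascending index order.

ISSUED = 2

[0] i0  sub.ALU  -- RAW r1
[1] i1  add.ALU  -- RAW r3
[2] i2  bne.BR  -- no-port BR/MEM
[3] i3  st.MEM  -- no-port MEM/MEM
[4] i4/i5  st.MEM/sub.ALU  -- pair
[5] i6/i7  and.ALU/add.ALU  -- pair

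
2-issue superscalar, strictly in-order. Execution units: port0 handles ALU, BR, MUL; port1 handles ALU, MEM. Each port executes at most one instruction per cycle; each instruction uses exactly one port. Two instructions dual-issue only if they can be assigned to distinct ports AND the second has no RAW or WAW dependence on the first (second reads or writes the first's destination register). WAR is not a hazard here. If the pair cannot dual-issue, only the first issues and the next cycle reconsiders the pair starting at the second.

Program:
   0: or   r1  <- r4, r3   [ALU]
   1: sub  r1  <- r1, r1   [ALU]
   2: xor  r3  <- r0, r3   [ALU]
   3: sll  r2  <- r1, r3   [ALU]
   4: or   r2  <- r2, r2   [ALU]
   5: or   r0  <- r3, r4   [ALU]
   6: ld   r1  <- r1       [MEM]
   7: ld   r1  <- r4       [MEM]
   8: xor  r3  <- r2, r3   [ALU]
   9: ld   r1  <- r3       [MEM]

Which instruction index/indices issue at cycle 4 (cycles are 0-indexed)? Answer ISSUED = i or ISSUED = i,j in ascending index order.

t=0 i0:or ; RAW+WAW r1
t=1 i1/i2:sub/xor ; 2-wide
t=2 i3:sll ; RAW+WAW r2
t=3 i4/i5:or/or ; 2-wide
t=4 i6:ld ; no-port MEM/MEM
t=5 i7/i8:ld/xor ; 2-wide
t=6 i9:ld ; tail

ISSUED = 6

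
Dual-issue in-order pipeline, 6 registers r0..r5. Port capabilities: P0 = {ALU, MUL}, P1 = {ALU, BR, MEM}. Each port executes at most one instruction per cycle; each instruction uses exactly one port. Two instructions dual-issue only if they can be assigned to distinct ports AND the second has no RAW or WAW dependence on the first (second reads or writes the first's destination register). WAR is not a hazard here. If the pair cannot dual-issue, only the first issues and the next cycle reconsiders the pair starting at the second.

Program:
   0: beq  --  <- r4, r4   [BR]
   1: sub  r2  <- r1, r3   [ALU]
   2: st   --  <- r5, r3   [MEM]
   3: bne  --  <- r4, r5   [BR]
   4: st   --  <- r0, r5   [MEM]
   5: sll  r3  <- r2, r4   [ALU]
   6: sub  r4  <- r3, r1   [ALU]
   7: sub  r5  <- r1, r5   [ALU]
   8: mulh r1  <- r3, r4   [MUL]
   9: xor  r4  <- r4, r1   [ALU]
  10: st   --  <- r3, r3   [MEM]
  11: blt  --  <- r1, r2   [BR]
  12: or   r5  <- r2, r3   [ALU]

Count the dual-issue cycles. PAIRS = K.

  cy0 -> i0/i1 (beq.BR;sub.ALU) pair
  cy1 -> i2 (st.MEM) no-port MEM/BR
  cy2 -> i3 (bne.BR) no-port BR/MEM
  cy3 -> i4/i5 (st.MEM;sll.ALU) pair
  cy4 -> i6/i7 (sub.ALU;sub.ALU) pair
  cy5 -> i8 (mulh.MUL) RAW r1
  cy6 -> i9/i10 (xor.ALU;st.MEM) pair
  cy7 -> i11/i12 (blt.BR;or.ALU) pair

PAIRS = 5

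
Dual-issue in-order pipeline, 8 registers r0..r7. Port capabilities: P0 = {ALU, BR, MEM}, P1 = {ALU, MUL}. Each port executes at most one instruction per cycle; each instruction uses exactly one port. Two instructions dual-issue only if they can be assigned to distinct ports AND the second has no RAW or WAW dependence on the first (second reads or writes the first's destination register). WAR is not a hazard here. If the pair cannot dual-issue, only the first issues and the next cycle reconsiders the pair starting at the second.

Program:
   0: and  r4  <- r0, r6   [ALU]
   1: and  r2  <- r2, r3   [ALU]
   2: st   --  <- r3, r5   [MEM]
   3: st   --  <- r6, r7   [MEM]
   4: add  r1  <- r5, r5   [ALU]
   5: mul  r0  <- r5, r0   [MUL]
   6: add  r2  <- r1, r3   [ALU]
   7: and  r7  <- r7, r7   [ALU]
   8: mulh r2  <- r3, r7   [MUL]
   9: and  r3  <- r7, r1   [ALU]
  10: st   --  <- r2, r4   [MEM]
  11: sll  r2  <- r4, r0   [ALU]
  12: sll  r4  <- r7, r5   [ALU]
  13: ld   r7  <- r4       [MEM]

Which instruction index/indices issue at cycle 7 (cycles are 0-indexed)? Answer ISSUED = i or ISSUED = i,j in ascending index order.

[0] i0+i1  and.ALU and.ALU  -- pair
[1] i2  st.MEM  -- no-port MEM/MEM
[2] i3+i4  st.MEM add.ALU  -- pair
[3] i5+i6  mul.MUL add.ALU  -- pair
[4] i7  and.ALU  -- RAW r7
[5] i8+i9  mulh.MUL and.ALU  -- pair
[6] i10+i11  st.MEM sll.ALU  -- pair
[7] i12  sll.ALU  -- RAW r4
[8] i13  ld.MEM  -- tail

ISSUED = 12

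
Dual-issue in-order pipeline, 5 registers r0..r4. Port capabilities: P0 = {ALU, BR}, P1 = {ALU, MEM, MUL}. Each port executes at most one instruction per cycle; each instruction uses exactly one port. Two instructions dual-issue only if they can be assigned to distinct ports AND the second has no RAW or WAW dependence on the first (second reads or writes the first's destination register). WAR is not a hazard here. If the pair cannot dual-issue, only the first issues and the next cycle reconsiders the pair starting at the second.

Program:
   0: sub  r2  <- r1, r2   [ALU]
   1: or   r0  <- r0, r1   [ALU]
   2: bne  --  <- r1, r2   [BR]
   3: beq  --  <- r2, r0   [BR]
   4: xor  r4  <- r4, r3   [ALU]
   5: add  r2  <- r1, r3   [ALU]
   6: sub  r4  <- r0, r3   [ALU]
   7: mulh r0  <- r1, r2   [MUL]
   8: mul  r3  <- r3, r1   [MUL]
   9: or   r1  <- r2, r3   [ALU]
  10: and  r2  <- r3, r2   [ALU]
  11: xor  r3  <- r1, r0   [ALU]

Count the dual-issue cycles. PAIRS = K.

c0: i0/i1 sub.ALU+or.ALU  dual
c1: i2 bne.BR  no-port BR/BR
c2: i3/i4 beq.BR+xor.ALU  dual
c3: i5/i6 add.ALU+sub.ALU  dual
c4: i7 mulh.MUL  no-port MUL/MUL
c5: i8 mul.MUL  RAW r3
c6: i9/i10 or.ALU+and.ALU  dual
c7: i11 xor.ALU  tail

PAIRS = 4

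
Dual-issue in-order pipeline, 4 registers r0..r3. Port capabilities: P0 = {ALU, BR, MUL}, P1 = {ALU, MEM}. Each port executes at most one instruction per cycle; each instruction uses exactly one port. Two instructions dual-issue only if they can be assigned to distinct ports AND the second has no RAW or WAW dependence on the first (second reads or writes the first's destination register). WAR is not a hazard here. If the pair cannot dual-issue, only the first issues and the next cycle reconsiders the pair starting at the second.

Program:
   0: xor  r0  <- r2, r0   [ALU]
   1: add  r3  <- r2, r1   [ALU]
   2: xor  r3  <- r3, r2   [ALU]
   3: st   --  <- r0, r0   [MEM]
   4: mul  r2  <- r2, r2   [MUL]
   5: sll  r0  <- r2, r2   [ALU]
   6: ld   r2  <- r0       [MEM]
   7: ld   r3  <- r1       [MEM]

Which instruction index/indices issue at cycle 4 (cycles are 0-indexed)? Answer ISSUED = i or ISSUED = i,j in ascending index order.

[0] i0+i1  xor.ALU/add.ALU  -- 2-wide
[1] i2+i3  xor.ALU/st.MEM  -- 2-wide
[2] i4  mul.MUL  -- RAW r2
[3] i5  sll.ALU  -- RAW r0
[4] i6  ld.MEM  -- no-port MEM/MEM
[5] i7  ld.MEM  -- tail

ISSUED = 6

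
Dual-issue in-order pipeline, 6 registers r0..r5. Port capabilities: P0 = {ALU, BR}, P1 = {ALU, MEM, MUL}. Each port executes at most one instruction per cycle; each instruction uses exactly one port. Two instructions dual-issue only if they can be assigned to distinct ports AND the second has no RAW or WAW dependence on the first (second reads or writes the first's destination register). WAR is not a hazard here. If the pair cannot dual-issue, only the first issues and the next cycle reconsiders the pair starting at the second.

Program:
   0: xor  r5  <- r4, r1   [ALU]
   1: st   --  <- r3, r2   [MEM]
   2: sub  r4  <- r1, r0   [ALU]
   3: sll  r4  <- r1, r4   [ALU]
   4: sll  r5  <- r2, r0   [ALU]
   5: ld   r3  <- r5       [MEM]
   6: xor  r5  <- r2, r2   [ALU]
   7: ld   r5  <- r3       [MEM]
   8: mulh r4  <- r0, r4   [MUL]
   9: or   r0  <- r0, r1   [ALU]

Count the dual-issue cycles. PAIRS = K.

PAIRS = 4

0. xor.ALU/st.MEM @i0/i1  | 2-wide
1. sub.ALU @i2  | RAW+WAW r4
2. sll.ALU/sll.ALU @i3/i4  | 2-wide
3. ld.MEM/xor.ALU @i5/i6  | 2-wide
4. ld.MEM @i7  | no-port MEM/MUL
5. mulh.MUL/or.ALU @i8/i9  | 2-wide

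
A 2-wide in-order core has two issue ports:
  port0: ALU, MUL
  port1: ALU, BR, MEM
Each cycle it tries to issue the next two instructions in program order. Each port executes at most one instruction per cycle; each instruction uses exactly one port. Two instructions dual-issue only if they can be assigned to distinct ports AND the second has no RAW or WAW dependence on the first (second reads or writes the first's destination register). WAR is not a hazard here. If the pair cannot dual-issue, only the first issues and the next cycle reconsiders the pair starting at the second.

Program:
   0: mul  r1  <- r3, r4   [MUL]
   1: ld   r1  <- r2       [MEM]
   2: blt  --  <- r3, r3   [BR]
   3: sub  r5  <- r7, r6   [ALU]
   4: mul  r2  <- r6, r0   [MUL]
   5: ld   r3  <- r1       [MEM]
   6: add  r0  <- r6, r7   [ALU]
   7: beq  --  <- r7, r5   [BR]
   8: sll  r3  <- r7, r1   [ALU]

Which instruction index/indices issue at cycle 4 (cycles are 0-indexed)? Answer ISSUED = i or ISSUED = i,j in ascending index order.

#0 head=0: mul i0 WAW r1
#1 head=1: ld i1 no-port MEM/BR
#2 head=2: blt+sub i2&i3 dual
#3 head=4: mul+ld i4&i5 dual
#4 head=6: add+beq i6&i7 dual
#5 head=8: sll i8 tail

ISSUED = 6,7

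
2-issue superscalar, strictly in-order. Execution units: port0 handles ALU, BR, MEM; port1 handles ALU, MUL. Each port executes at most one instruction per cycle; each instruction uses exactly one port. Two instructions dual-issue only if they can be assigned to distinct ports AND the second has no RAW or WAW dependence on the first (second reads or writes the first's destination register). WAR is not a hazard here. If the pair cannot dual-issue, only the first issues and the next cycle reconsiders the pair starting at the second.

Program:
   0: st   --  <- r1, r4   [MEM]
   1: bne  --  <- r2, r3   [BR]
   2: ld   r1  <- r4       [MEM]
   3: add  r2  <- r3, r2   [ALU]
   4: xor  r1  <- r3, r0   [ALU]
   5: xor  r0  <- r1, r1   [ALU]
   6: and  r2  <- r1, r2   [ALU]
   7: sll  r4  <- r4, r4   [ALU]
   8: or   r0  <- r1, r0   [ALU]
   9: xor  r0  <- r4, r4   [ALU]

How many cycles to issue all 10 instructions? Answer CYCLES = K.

#0 head=0: st i0 no-port MEM/BR
#1 head=1: bne i1 no-port BR/MEM
#2 head=2: ld/add i2/i3 2-wide
#3 head=4: xor i4 RAW r1
#4 head=5: xor/and i5/i6 2-wide
#5 head=7: sll/or i7/i8 2-wide
#6 head=9: xor i9 tail

CYCLES = 7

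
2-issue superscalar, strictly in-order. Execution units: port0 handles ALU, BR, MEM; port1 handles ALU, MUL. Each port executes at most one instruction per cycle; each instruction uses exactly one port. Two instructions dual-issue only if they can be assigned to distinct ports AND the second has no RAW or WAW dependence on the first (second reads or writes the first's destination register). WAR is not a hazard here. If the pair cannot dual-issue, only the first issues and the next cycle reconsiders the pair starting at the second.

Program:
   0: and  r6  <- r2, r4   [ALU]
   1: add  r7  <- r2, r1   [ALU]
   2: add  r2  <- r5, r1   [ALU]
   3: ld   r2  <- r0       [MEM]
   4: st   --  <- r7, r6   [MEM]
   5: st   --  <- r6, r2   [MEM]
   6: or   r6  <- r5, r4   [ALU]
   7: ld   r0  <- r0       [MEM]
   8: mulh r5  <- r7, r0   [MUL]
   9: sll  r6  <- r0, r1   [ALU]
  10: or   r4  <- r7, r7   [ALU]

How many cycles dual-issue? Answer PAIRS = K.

0. and.ALU add.ALU @i0/i1  | 2-wide
1. add.ALU @i2  | WAW r2
2. ld.MEM @i3  | no-port MEM/MEM
3. st.MEM @i4  | no-port MEM/MEM
4. st.MEM or.ALU @i5/i6  | 2-wide
5. ld.MEM @i7  | RAW r0
6. mulh.MUL sll.ALU @i8/i9  | 2-wide
7. or.ALU @i10  | tail

PAIRS = 3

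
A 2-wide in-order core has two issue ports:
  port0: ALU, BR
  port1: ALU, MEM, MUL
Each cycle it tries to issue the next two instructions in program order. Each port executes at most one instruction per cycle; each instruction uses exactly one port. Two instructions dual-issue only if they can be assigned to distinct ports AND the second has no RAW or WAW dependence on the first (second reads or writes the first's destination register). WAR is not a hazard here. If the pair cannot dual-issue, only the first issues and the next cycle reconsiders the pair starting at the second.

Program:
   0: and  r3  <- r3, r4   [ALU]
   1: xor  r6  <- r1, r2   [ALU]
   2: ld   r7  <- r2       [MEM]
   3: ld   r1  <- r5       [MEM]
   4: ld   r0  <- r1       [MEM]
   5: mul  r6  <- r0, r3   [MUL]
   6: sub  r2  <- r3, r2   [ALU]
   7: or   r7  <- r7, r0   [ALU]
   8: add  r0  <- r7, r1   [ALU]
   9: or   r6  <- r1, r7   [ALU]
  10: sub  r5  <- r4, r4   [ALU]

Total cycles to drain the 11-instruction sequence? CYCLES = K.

CYCLES = 8

  cy0 -> i0&i1 (and.ALU/xor.ALU) pair
  cy1 -> i2 (ld.MEM) no-port MEM/MEM
  cy2 -> i3 (ld.MEM) no-port MEM/MEM
  cy3 -> i4 (ld.MEM) no-port MEM/MUL
  cy4 -> i5&i6 (mul.MUL/sub.ALU) pair
  cy5 -> i7 (or.ALU) RAW r7
  cy6 -> i8&i9 (add.ALU/or.ALU) pair
  cy7 -> i10 (sub.ALU) tail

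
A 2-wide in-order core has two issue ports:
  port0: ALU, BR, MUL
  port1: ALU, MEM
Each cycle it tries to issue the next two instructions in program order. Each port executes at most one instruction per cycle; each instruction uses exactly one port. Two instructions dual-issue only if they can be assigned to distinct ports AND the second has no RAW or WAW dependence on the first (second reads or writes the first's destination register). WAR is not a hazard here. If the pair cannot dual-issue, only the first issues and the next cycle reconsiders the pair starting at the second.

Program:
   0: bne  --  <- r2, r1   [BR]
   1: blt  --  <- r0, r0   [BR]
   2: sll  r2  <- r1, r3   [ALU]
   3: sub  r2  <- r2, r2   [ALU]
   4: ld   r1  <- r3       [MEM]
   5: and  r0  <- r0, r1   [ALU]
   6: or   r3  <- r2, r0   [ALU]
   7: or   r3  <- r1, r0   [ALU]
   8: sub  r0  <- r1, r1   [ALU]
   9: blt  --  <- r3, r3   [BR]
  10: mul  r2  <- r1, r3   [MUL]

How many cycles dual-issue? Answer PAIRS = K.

PAIRS = 3

0. bne @i0  | no-port BR/BR
1. blt+sll @i1+i2  | dual
2. sub+ld @i3+i4  | dual
3. and @i5  | RAW r0
4. or @i6  | WAW r3
5. or+sub @i7+i8  | dual
6. blt @i9  | no-port BR/MUL
7. mul @i10  | tail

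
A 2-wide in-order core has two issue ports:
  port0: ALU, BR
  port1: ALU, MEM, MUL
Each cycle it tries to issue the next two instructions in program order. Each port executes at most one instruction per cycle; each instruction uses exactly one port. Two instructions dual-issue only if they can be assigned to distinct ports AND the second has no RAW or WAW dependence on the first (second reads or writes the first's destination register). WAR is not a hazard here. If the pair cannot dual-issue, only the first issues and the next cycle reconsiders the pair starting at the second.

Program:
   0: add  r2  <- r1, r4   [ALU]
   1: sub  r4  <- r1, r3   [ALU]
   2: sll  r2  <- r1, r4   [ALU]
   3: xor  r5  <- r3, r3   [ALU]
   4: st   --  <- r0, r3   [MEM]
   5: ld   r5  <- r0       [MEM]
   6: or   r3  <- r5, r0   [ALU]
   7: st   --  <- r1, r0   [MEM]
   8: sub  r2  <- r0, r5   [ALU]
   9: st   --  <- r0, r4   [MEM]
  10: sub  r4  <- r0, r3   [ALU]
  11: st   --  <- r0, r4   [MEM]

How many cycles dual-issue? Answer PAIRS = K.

PAIRS = 4

  cy0 -> i0,i1 (add sub) 2-wide
  cy1 -> i2,i3 (sll xor) 2-wide
  cy2 -> i4 (st) no-port MEM/MEM
  cy3 -> i5 (ld) RAW r5
  cy4 -> i6,i7 (or st) 2-wide
  cy5 -> i8,i9 (sub st) 2-wide
  cy6 -> i10 (sub) RAW r4
  cy7 -> i11 (st) tail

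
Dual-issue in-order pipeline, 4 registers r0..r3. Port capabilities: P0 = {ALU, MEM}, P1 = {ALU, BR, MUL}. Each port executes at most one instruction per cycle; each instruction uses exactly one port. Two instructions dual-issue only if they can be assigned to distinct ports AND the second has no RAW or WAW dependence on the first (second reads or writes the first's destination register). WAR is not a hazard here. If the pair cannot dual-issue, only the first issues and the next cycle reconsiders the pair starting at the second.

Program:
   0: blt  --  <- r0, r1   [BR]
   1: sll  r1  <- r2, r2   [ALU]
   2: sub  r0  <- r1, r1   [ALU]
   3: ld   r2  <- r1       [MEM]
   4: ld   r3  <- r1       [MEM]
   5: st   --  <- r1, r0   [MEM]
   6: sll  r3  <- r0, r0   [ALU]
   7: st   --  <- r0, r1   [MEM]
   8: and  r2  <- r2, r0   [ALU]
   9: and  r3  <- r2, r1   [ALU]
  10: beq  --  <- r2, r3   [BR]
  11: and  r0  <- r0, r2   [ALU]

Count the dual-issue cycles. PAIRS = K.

PAIRS = 5

t=0 i0&i1:blt.BR sll.ALU ; dual
t=1 i2&i3:sub.ALU ld.MEM ; dual
t=2 i4:ld.MEM ; no-port MEM/MEM
t=3 i5&i6:st.MEM sll.ALU ; dual
t=4 i7&i8:st.MEM and.ALU ; dual
t=5 i9:and.ALU ; RAW r3
t=6 i10&i11:beq.BR and.ALU ; dual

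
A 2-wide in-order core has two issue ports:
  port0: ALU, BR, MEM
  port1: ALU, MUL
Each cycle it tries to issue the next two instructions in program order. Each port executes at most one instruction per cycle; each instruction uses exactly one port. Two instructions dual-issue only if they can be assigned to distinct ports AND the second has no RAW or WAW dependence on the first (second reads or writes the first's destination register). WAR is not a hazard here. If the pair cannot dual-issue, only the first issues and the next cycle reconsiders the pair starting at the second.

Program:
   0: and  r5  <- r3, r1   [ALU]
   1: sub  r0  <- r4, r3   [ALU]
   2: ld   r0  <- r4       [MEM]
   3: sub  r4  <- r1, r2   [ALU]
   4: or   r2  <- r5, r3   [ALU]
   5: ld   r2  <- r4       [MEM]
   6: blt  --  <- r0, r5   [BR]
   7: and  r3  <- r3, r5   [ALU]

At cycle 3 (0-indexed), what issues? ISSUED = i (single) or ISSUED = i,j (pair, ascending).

t=0 i0,i1:and.ALU sub.ALU ; dual
t=1 i2,i3:ld.MEM sub.ALU ; dual
t=2 i4:or.ALU ; WAW r2
t=3 i5:ld.MEM ; no-port MEM/BR
t=4 i6,i7:blt.BR and.ALU ; dual

ISSUED = 5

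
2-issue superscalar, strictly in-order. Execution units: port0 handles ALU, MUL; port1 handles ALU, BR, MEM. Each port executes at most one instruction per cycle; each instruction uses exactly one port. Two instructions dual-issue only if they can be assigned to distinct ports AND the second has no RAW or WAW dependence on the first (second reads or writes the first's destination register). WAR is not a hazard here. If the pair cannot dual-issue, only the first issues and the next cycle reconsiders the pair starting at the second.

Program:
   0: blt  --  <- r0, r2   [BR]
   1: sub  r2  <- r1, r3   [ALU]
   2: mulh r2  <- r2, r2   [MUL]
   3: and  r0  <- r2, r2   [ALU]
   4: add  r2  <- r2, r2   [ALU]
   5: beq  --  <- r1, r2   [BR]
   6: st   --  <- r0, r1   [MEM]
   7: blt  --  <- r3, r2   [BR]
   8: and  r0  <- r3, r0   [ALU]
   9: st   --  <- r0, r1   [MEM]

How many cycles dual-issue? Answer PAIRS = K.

0. blt;sub @i0+i1  | pair
1. mulh @i2  | RAW r2
2. and;add @i3+i4  | pair
3. beq @i5  | no-port BR/MEM
4. st @i6  | no-port MEM/BR
5. blt;and @i7+i8  | pair
6. st @i9  | tail

PAIRS = 3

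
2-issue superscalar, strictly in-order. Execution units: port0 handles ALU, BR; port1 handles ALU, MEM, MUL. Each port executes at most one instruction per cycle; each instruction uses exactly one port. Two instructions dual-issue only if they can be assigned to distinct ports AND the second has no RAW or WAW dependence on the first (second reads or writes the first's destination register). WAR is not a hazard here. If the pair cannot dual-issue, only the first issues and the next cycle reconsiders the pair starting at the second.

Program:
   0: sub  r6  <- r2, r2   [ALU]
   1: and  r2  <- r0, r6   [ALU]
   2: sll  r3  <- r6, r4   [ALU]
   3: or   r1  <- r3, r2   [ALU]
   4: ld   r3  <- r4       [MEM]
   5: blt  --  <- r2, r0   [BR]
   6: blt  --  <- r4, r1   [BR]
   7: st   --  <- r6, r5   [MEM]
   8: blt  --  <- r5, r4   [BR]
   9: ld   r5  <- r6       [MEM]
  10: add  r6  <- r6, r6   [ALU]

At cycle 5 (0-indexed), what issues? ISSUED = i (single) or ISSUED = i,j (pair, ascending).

ISSUED = 8,9

t=0 i0:sub.ALU ; RAW r6
t=1 i1&i2:and.ALU;sll.ALU ; pair
t=2 i3&i4:or.ALU;ld.MEM ; pair
t=3 i5:blt.BR ; no-port BR/BR
t=4 i6&i7:blt.BR;st.MEM ; pair
t=5 i8&i9:blt.BR;ld.MEM ; pair
t=6 i10:add.ALU ; tail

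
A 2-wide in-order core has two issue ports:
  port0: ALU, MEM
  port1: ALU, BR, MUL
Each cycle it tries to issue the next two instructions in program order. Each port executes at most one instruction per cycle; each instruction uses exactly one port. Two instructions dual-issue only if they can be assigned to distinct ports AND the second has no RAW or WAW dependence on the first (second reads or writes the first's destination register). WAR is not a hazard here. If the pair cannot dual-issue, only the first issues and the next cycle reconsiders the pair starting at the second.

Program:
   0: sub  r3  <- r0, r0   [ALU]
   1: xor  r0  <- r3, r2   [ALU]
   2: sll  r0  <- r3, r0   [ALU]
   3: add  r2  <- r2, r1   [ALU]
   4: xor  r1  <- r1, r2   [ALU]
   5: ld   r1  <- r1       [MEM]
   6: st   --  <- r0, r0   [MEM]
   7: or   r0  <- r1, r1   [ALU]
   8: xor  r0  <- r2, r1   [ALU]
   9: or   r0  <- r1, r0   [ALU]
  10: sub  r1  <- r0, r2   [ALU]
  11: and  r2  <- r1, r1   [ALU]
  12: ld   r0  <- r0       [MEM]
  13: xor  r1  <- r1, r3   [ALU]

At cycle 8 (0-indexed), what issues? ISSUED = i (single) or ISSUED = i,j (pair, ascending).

[0] i0  sub.ALU  -- RAW r3
[1] i1  xor.ALU  -- RAW+WAW r0
[2] i2,i3  sll.ALU+add.ALU  -- dual
[3] i4  xor.ALU  -- RAW+WAW r1
[4] i5  ld.MEM  -- no-port MEM/MEM
[5] i6,i7  st.MEM+or.ALU  -- dual
[6] i8  xor.ALU  -- RAW+WAW r0
[7] i9  or.ALU  -- RAW r0
[8] i10  sub.ALU  -- RAW r1
[9] i11,i12  and.ALU+ld.MEM  -- dual
[10] i13  xor.ALU  -- tail

ISSUED = 10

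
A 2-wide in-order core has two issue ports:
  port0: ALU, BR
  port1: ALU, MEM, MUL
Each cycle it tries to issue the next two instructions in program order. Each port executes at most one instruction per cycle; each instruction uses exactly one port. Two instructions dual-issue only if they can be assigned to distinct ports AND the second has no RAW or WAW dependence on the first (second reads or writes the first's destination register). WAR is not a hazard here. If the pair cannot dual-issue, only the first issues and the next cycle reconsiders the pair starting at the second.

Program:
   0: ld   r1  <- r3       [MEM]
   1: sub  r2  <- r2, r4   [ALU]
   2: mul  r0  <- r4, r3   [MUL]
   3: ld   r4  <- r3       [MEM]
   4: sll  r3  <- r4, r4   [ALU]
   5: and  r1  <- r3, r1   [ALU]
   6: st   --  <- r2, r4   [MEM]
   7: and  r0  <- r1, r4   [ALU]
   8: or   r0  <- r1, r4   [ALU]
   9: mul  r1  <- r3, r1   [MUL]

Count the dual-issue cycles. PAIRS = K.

PAIRS = 3

c0: i0&i1 ld.MEM;sub.ALU  dual
c1: i2 mul.MUL  no-port MUL/MEM
c2: i3 ld.MEM  RAW r4
c3: i4 sll.ALU  RAW r3
c4: i5&i6 and.ALU;st.MEM  dual
c5: i7 and.ALU  WAW r0
c6: i8&i9 or.ALU;mul.MUL  dual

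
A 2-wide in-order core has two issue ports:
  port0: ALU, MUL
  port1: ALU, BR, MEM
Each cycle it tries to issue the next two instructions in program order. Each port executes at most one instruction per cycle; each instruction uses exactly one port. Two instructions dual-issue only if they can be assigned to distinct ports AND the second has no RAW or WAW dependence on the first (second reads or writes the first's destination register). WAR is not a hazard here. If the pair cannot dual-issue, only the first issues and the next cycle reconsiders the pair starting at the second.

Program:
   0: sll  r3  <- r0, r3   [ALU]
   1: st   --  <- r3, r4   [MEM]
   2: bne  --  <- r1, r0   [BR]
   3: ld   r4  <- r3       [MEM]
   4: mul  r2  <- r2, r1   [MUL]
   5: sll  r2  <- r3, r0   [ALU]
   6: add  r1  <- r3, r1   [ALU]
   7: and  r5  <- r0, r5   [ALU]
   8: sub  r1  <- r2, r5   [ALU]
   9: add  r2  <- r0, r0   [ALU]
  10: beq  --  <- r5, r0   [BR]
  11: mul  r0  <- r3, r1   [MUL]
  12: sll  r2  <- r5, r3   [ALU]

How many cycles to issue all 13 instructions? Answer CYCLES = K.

t=0 i0:sll.ALU ; RAW r3
t=1 i1:st.MEM ; no-port MEM/BR
t=2 i2:bne.BR ; no-port BR/MEM
t=3 i3+i4:ld.MEM/mul.MUL ; pair
t=4 i5+i6:sll.ALU/add.ALU ; pair
t=5 i7:and.ALU ; RAW r5
t=6 i8+i9:sub.ALU/add.ALU ; pair
t=7 i10+i11:beq.BR/mul.MUL ; pair
t=8 i12:sll.ALU ; tail

CYCLES = 9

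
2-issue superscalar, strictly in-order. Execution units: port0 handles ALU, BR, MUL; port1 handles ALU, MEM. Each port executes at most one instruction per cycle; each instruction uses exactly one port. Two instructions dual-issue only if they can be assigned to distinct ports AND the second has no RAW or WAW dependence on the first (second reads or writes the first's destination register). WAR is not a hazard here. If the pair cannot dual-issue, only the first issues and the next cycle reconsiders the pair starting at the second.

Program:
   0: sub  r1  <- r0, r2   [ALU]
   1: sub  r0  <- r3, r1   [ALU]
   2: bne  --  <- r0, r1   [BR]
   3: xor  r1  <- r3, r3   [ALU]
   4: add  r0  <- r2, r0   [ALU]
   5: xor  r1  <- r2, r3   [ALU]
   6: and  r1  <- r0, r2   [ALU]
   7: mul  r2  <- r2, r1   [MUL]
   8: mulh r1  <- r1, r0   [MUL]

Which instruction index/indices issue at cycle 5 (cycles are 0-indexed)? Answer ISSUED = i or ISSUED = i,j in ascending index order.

t=0 i0:sub.ALU ; RAW r1
t=1 i1:sub.ALU ; RAW r0
t=2 i2+i3:bne.BR+xor.ALU ; pair
t=3 i4+i5:add.ALU+xor.ALU ; pair
t=4 i6:and.ALU ; RAW r1
t=5 i7:mul.MUL ; no-port MUL/MUL
t=6 i8:mulh.MUL ; tail

ISSUED = 7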